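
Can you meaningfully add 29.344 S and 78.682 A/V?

Dimensions:
  29.344 S:  S = Ω⁻¹ = kg⁻¹·m⁻²·s³·A²
  78.682 A/V:  A·V⁻¹ = A·(J·C⁻¹)⁻¹ = kg⁻¹·m⁻²·s³·A²
Both are kg⁻¹·m⁻²·s³·A², so they have the same dimensions and can be added.

Yes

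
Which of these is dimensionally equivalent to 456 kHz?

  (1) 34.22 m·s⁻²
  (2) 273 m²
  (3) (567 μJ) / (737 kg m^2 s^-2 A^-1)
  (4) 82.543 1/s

Reference: Hz = s⁻¹.
Each option:
  (1) m·s⁻²
  (2) m²
  (3) [kg·m²·s⁻²] / [kg·m²·s⁻²·A⁻¹] = A
  (4) s⁻¹  ← same
Only (4) matches s⁻¹.

(4)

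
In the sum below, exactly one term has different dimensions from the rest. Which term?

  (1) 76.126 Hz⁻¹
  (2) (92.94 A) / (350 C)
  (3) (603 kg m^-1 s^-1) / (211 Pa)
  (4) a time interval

(2)

In SI base units:
  (1) Hz⁻¹ = (s⁻¹)⁻¹ = s
  (2) [A] / [s·A] = s⁻¹
  (3) [kg·m⁻¹·s⁻¹] / [kg·m⁻¹·s⁻²] = s
  (4) [time interval] = s
All reduce to s except (2), which is s⁻¹.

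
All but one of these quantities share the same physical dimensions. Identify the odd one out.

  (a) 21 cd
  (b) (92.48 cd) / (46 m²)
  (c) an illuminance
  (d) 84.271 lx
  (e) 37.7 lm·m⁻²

(a)

Work out the base dimensions of each:
  (a) cd
  (b) [cd] / [m²] = m⁻²·cd
  (c) [illuminance] = m⁻²·cd
  (d) lx = lm·m⁻² = m⁻²·cd
  (e) lm·m⁻² = cd·m⁻² = m⁻²·cd
All reduce to m⁻²·cd except (a), which is cd.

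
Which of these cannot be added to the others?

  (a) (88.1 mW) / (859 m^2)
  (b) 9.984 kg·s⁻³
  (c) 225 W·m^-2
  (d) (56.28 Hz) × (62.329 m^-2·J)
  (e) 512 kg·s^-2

Work out the base dimensions of each:
  (a) [kg·m²·s⁻³] / [m²] = kg·s⁻³
  (b) kg·s⁻³
  (c) W·m⁻² = J·s⁻¹·m⁻² = kg·s⁻³
  (d) [s⁻¹] · [kg·s⁻²] = kg·s⁻³
  (e) kg·s⁻²
All reduce to kg·s⁻³ except (e), which is kg·s⁻².

(e)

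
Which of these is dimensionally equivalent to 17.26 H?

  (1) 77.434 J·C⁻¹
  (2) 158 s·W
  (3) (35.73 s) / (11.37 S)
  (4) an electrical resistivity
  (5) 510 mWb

Reference: H = V·s·A⁻¹ = kg·m²·s⁻²·A⁻².
Each option:
  (1) J·C⁻¹ = N·m·(s·A)⁻¹ = kg·m²·s⁻³·A⁻¹
  (2) W·s = J·s⁻¹·s = kg·m²·s⁻²
  (3) [s] / [kg⁻¹·m⁻²·s³·A²] = kg·m²·s⁻²·A⁻²  ← same
  (4) [electrical resistivity] = kg·m³·s⁻³·A⁻²
  (5) Wb = V·s = kg·m²·s⁻²·A⁻¹
Only (3) matches kg·m²·s⁻²·A⁻².

(3)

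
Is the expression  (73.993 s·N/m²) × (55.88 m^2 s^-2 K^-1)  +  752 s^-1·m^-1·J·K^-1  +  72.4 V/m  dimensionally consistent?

Expand each in SI base units:
  (73.993 s·N/m²) × (55.88 m^2 s^-2 K^-1):  [kg·m⁻¹·s⁻¹] · [m²·s⁻²·K⁻¹] = kg·m·s⁻³·K⁻¹
  752 s^-1·m^-1·J·K^-1:  J·s⁻¹·m⁻¹·K⁻¹ = N·m·s⁻¹·m⁻¹·K⁻¹ = kg·m·s⁻³·K⁻¹
  72.4 V/m:  V·m⁻¹ = J·C⁻¹·m⁻¹ = kg·m·s⁻³·A⁻¹
The terms do not share a single dimension (kg·m·s⁻³·A⁻¹ vs kg·m·s⁻³·K⁻¹).

No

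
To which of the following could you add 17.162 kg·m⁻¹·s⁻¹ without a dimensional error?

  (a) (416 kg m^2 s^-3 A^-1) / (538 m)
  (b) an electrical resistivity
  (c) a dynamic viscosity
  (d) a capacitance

Reference: kg·m⁻¹·s⁻¹.
Each option:
  (a) [kg·m²·s⁻³·A⁻¹] / [m] = kg·m·s⁻³·A⁻¹
  (b) [electrical resistivity] = kg·m³·s⁻³·A⁻²
  (c) [dynamic viscosity] = kg·m⁻¹·s⁻¹  ← same
  (d) [capacitance] = kg⁻¹·m⁻²·s⁴·A²
Only (c) matches kg·m⁻¹·s⁻¹.

(c)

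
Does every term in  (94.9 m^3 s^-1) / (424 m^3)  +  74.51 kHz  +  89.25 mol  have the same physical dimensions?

Reduce each to base SI dimensions:
  (94.9 m^3 s^-1) / (424 m^3):  [m³·s⁻¹] / [m³] = s⁻¹
  74.51 kHz:  Hz = s⁻¹
  89.25 mol:  mol
The terms do not share a single dimension (mol vs s⁻¹).

No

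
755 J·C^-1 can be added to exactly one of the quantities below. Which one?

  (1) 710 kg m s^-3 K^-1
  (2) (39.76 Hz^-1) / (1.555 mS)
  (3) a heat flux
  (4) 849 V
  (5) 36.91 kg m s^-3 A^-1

Reference: J·C⁻¹ = N·m·(s·A)⁻¹ = kg·m²·s⁻³·A⁻¹.
Each option:
  (1) kg·m·s⁻³·K⁻¹
  (2) [s] / [kg⁻¹·m⁻²·s³·A²] = kg·m²·s⁻²·A⁻²
  (3) [heat flux] = kg·s⁻³
  (4) V = J·C⁻¹ = kg·m²·s⁻³·A⁻¹  ← same
  (5) kg·m·s⁻³·A⁻¹
Only (4) matches kg·m²·s⁻³·A⁻¹.

(4)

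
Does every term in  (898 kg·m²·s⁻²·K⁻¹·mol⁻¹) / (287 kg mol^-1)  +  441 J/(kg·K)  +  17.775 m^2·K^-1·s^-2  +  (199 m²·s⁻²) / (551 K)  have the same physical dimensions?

Yes

Dimensions:
  (898 kg·m²·s⁻²·K⁻¹·mol⁻¹) / (287 kg mol^-1):  [kg·m²·s⁻²·K⁻¹·mol⁻¹] / [kg·mol⁻¹] = m²·s⁻²·K⁻¹
  441 J/(kg·K):  J·kg⁻¹·K⁻¹ = N·m·kg⁻¹·K⁻¹ = m²·s⁻²·K⁻¹
  17.775 m^2·K^-1·s^-2:  m²·s⁻²·K⁻¹
  (199 m²·s⁻²) / (551 K):  [m²·s⁻²] / [K] = m²·s⁻²·K⁻¹
Every term reduces to m²·s⁻²·K⁻¹.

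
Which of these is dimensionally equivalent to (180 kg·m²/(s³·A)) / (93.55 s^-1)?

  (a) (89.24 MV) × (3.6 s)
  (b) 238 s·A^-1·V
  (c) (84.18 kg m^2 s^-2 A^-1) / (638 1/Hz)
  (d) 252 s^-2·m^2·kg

Reference: [kg·m²·s⁻³·A⁻¹] / [s⁻¹] = kg·m²·s⁻²·A⁻¹.
Each option:
  (a) [kg·m²·s⁻³·A⁻¹] · [s] = kg·m²·s⁻²·A⁻¹  ← same
  (b) V·s·A⁻¹ = J·C⁻¹·s·A⁻¹ = kg·m²·s⁻²·A⁻²
  (c) [kg·m²·s⁻²·A⁻¹] / [s] = kg·m²·s⁻³·A⁻¹
  (d) kg·m²·s⁻²
Only (a) matches kg·m²·s⁻²·A⁻¹.

(a)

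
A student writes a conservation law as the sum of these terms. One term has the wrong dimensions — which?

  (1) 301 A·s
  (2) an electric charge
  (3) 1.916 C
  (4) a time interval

(4)

Reduce each to base SI dimensions:
  (1) A·s = s·A
  (2) [electric charge] = s·A
  (3) C = s·A
  (4) [time interval] = s
All reduce to s·A except (4), which is s.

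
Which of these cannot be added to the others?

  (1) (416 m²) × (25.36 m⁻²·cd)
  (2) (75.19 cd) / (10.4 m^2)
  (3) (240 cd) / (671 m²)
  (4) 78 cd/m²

(1)

Reduce each to base SI dimensions:
  (1) [m²] · [m⁻²·cd] = cd
  (2) [cd] / [m²] = m⁻²·cd
  (3) [cd] / [m²] = m⁻²·cd
  (4) cd·m⁻² = m⁻²·cd
All reduce to m⁻²·cd except (1), which is cd.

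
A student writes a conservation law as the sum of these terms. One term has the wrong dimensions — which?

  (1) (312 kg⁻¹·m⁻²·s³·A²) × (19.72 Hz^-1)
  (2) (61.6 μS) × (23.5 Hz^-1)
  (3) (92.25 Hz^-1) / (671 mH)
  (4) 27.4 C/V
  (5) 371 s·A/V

Reduce each to base SI dimensions:
  (1) [kg⁻¹·m⁻²·s³·A²] · [s] = kg⁻¹·m⁻²·s⁴·A²
  (2) [kg⁻¹·m⁻²·s³·A²] · [s] = kg⁻¹·m⁻²·s⁴·A²
  (3) [s] / [kg·m²·s⁻²·A⁻²] = kg⁻¹·m⁻²·s³·A²
  (4) C·V⁻¹ = s·A·(J·C⁻¹)⁻¹ = kg⁻¹·m⁻²·s⁴·A²
  (5) A·s·V⁻¹ = A·s·(J·C⁻¹)⁻¹ = kg⁻¹·m⁻²·s⁴·A²
All reduce to kg⁻¹·m⁻²·s⁴·A² except (3), which is kg⁻¹·m⁻²·s³·A².

(3)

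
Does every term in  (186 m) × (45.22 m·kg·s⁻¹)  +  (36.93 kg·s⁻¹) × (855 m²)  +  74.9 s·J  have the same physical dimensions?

Yes

Expand each in SI base units:
  (186 m) × (45.22 m·kg·s⁻¹):  [m] · [kg·m·s⁻¹] = kg·m²·s⁻¹
  (36.93 kg·s⁻¹) × (855 m²):  [kg·s⁻¹] · [m²] = kg·m²·s⁻¹
  74.9 s·J:  J·s = N·m·s = kg·m²·s⁻¹
Every term reduces to kg·m²·s⁻¹.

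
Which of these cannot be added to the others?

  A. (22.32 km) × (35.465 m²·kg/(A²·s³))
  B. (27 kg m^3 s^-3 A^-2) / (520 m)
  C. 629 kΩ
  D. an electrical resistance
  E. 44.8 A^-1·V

Expand each in SI base units:
  A. [m] · [kg·m²·s⁻³·A⁻²] = kg·m³·s⁻³·A⁻²
  B. [kg·m³·s⁻³·A⁻²] / [m] = kg·m²·s⁻³·A⁻²
  C. Ω = V·A⁻¹ = kg·m²·s⁻³·A⁻²
  D. [electrical resistance] = kg·m²·s⁻³·A⁻²
  E. V·A⁻¹ = J·C⁻¹·A⁻¹ = kg·m²·s⁻³·A⁻²
All reduce to kg·m²·s⁻³·A⁻² except A., which is kg·m³·s⁻³·A⁻².

A.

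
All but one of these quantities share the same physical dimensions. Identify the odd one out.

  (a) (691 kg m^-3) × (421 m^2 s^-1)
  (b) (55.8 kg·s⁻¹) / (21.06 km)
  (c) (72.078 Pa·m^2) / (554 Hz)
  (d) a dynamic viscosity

(c)

Work out the base dimensions of each:
  (a) [kg·m⁻³] · [m²·s⁻¹] = kg·m⁻¹·s⁻¹
  (b) [kg·s⁻¹] / [m] = kg·m⁻¹·s⁻¹
  (c) [kg·m·s⁻²] / [s⁻¹] = kg·m·s⁻¹
  (d) [dynamic viscosity] = kg·m⁻¹·s⁻¹
All reduce to kg·m⁻¹·s⁻¹ except (c), which is kg·m·s⁻¹.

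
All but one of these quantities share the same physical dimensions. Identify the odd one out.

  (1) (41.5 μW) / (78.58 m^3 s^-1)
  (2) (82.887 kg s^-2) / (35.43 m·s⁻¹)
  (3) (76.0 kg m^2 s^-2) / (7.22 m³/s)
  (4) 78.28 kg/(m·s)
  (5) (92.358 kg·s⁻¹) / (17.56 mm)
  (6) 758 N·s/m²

Work out the base dimensions of each:
  (1) [kg·m²·s⁻³] / [m³·s⁻¹] = kg·m⁻¹·s⁻²
  (2) [kg·s⁻²] / [m·s⁻¹] = kg·m⁻¹·s⁻¹
  (3) [kg·m²·s⁻²] / [m³·s⁻¹] = kg·m⁻¹·s⁻¹
  (4) kg·m⁻¹·s⁻¹
  (5) [kg·s⁻¹] / [m] = kg·m⁻¹·s⁻¹
  (6) N·s·m⁻² = kg·m·s⁻²·s·m⁻² = kg·m⁻¹·s⁻¹
All reduce to kg·m⁻¹·s⁻¹ except (1), which is kg·m⁻¹·s⁻².

(1)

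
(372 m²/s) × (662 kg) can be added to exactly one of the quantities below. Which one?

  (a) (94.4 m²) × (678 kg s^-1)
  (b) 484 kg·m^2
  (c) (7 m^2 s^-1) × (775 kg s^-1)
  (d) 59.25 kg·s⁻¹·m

Reference: [m²·s⁻¹] · [kg] = kg·m²·s⁻¹.
Each option:
  (a) [m²] · [kg·s⁻¹] = kg·m²·s⁻¹  ← same
  (b) kg·m²
  (c) [m²·s⁻¹] · [kg·s⁻¹] = kg·m²·s⁻²
  (d) kg·m·s⁻¹
Only (a) matches kg·m²·s⁻¹.

(a)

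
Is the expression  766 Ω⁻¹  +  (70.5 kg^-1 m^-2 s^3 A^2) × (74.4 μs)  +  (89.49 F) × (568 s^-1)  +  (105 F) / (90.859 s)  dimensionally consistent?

In SI base units:
  766 Ω⁻¹:  Ω⁻¹ = (V·A⁻¹)⁻¹ = kg⁻¹·m⁻²·s³·A²
  (70.5 kg^-1 m^-2 s^3 A^2) × (74.4 μs):  [kg⁻¹·m⁻²·s³·A²] · [s] = kg⁻¹·m⁻²·s⁴·A²
  (89.49 F) × (568 s^-1):  [kg⁻¹·m⁻²·s⁴·A²] · [s⁻¹] = kg⁻¹·m⁻²·s³·A²
  (105 F) / (90.859 s):  [kg⁻¹·m⁻²·s⁴·A²] / [s] = kg⁻¹·m⁻²·s³·A²
The terms do not share a single dimension (kg⁻¹·m⁻²·s³·A² vs kg⁻¹·m⁻²·s⁴·A²).

No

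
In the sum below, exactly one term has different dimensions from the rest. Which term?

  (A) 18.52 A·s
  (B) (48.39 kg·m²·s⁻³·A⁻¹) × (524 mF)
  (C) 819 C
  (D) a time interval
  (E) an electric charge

(D)

In SI base units:
  (A) A·s = s·A
  (B) [kg·m²·s⁻³·A⁻¹] · [kg⁻¹·m⁻²·s⁴·A²] = s·A
  (C) C = s·A
  (D) [time interval] = s
  (E) [electric charge] = s·A
All reduce to s·A except (D), which is s.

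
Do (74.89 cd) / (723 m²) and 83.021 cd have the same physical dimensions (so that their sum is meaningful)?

Work out the base dimensions of each:
  (74.89 cd) / (723 m²):  [cd] / [m²] = m⁻²·cd
  83.021 cd:  cd
m⁻²·cd ≠ cd, so they cannot be added.

No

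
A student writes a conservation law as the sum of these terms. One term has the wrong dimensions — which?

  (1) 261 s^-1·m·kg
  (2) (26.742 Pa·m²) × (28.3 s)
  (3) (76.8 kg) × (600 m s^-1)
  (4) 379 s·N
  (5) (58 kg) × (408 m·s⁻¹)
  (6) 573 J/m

(6)

Expand each in SI base units:
  (1) kg·m·s⁻¹
  (2) [kg·m·s⁻²] · [s] = kg·m·s⁻¹
  (3) [kg] · [m·s⁻¹] = kg·m·s⁻¹
  (4) N·s = kg·m·s⁻²·s = kg·m·s⁻¹
  (5) [kg] · [m·s⁻¹] = kg·m·s⁻¹
  (6) J·m⁻¹ = N·m·m⁻¹ = kg·m·s⁻²
All reduce to kg·m·s⁻¹ except (6), which is kg·m·s⁻².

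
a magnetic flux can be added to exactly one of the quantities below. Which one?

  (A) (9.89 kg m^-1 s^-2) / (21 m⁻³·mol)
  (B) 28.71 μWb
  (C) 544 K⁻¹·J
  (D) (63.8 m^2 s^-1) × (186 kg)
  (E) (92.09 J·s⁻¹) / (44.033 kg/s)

Reference: [magnetic flux] = kg·m²·s⁻²·A⁻¹.
Each option:
  (A) [kg·m⁻¹·s⁻²] / [m⁻³·mol] = kg·m²·s⁻²·mol⁻¹
  (B) Wb = V·s = kg·m²·s⁻²·A⁻¹  ← same
  (C) J·K⁻¹ = N·m·K⁻¹ = kg·m²·s⁻²·K⁻¹
  (D) [m²·s⁻¹] · [kg] = kg·m²·s⁻¹
  (E) [kg·m²·s⁻³] / [kg·s⁻¹] = m²·s⁻²
Only (B) matches kg·m²·s⁻²·A⁻¹.

(B)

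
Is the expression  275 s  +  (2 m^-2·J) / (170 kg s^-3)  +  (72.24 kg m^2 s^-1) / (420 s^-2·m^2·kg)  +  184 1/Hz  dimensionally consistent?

Work out the base dimensions of each:
  275 s:  s
  (2 m^-2·J) / (170 kg s^-3):  [kg·s⁻²] / [kg·s⁻³] = s
  (72.24 kg m^2 s^-1) / (420 s^-2·m^2·kg):  [kg·m²·s⁻¹] / [kg·m²·s⁻²] = s
  184 1/Hz:  Hz⁻¹ = (s⁻¹)⁻¹ = s
Every term reduces to s.

Yes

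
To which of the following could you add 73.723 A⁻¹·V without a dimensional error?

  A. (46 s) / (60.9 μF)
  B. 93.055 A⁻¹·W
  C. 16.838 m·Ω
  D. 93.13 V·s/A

A.

Reference: V·A⁻¹ = J·C⁻¹·A⁻¹ = kg·m²·s⁻³·A⁻².
Each option:
  A. [s] / [kg⁻¹·m⁻²·s⁴·A²] = kg·m²·s⁻³·A⁻²  ← same
  B. W·A⁻¹ = J·s⁻¹·A⁻¹ = kg·m²·s⁻³·A⁻¹
  C. Ω·m = V·A⁻¹·m = kg·m³·s⁻³·A⁻²
  D. V·s·A⁻¹ = J·C⁻¹·s·A⁻¹ = kg·m²·s⁻²·A⁻²
Only A. matches kg·m²·s⁻³·A⁻².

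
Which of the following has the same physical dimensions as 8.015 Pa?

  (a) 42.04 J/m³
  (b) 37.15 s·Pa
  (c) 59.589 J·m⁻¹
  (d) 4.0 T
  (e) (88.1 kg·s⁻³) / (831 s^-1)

Reference: Pa = N·m⁻² = kg·m⁻¹·s⁻².
Each option:
  (a) J·m⁻³ = N·m·m⁻³ = kg·m⁻¹·s⁻²  ← same
  (b) Pa·s = N·m⁻²·s = kg·m⁻¹·s⁻¹
  (c) J·m⁻¹ = N·m·m⁻¹ = kg·m·s⁻²
  (d) T = Wb·m⁻² = kg·s⁻²·A⁻¹
  (e) [kg·s⁻³] / [s⁻¹] = kg·s⁻²
Only (a) matches kg·m⁻¹·s⁻².

(a)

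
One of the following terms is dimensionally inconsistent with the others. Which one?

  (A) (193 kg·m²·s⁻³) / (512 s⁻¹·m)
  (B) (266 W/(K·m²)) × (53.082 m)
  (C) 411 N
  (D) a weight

(B)

In SI base units:
  (A) [kg·m²·s⁻³] / [m·s⁻¹] = kg·m·s⁻²
  (B) [kg·s⁻³·K⁻¹] · [m] = kg·m·s⁻³·K⁻¹
  (C) N = kg·m·s⁻²
  (D) [weight] = kg·m·s⁻²
All reduce to kg·m·s⁻² except (B), which is kg·m·s⁻³·K⁻¹.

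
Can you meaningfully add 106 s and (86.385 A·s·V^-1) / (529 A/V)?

Yes

In SI base units:
  106 s:  s
  (86.385 A·s·V^-1) / (529 A/V):  [kg⁻¹·m⁻²·s⁴·A²] / [kg⁻¹·m⁻²·s³·A²] = s
Both are s, so they have the same dimensions and can be added.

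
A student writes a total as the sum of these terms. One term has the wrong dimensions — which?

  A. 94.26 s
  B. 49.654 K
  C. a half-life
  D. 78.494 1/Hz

B.

Reduce each to base SI dimensions:
  A. s
  B. K
  C. [half-life] = s
  D. Hz⁻¹ = (s⁻¹)⁻¹ = s
All reduce to s except B., which is K.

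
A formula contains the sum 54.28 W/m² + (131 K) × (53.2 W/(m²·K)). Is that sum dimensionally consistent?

Yes

Expand each in SI base units:
  54.28 W/m²:  W·m⁻² = J·s⁻¹·m⁻² = kg·s⁻³
  (131 K) × (53.2 W/(m²·K)):  [K] · [kg·s⁻³·K⁻¹] = kg·s⁻³
Both are kg·s⁻³, so they have the same dimensions and can be added.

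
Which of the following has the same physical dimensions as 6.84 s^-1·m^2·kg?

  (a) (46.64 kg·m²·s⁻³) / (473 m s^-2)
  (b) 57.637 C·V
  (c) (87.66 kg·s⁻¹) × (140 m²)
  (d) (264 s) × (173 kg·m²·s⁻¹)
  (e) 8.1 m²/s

(c)

Reference: kg·m²·s⁻¹.
Each option:
  (a) [kg·m²·s⁻³] / [m·s⁻²] = kg·m·s⁻¹
  (b) C·V = s·A·J·C⁻¹ = kg·m²·s⁻²
  (c) [kg·s⁻¹] · [m²] = kg·m²·s⁻¹  ← same
  (d) [s] · [kg·m²·s⁻¹] = kg·m²
  (e) m²·s⁻¹
Only (c) matches kg·m²·s⁻¹.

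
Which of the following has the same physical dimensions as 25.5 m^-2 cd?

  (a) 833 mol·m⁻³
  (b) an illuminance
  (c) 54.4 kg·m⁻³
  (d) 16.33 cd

Reference: m⁻²·cd.
Each option:
  (a) mol·m⁻³ = m⁻³·mol
  (b) [illuminance] = m⁻²·cd  ← same
  (c) kg·m⁻³
  (d) cd
Only (b) matches m⁻²·cd.

(b)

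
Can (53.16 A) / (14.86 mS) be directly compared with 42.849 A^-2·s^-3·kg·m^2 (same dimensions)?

Dimensions:
  (53.16 A) / (14.86 mS):  [A] / [kg⁻¹·m⁻²·s³·A²] = kg·m²·s⁻³·A⁻¹
  42.849 A^-2·s^-3·kg·m^2:  kg·m²·s⁻³·A⁻²
kg·m²·s⁻³·A⁻¹ ≠ kg·m²·s⁻³·A⁻², so they cannot be added.

No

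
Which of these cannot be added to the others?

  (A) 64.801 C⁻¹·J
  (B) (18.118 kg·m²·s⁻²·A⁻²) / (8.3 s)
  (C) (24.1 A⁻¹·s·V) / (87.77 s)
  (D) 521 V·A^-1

Reduce each to base SI dimensions:
  (A) J·C⁻¹ = N·m·(s·A)⁻¹ = kg·m²·s⁻³·A⁻¹
  (B) [kg·m²·s⁻²·A⁻²] / [s] = kg·m²·s⁻³·A⁻²
  (C) [kg·m²·s⁻²·A⁻²] / [s] = kg·m²·s⁻³·A⁻²
  (D) V·A⁻¹ = J·C⁻¹·A⁻¹ = kg·m²·s⁻³·A⁻²
All reduce to kg·m²·s⁻³·A⁻² except (A), which is kg·m²·s⁻³·A⁻¹.

(A)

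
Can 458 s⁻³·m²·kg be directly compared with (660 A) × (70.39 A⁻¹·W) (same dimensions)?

Reduce each to base SI dimensions:
  458 s⁻³·m²·kg:  kg·m²·s⁻³
  (660 A) × (70.39 A⁻¹·W):  [A] · [kg·m²·s⁻³·A⁻¹] = kg·m²·s⁻³
Both are kg·m²·s⁻³, so they have the same dimensions and can be added.

Yes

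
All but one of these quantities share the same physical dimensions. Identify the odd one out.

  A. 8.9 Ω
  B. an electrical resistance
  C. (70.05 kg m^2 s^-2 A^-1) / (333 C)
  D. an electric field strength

Work out the base dimensions of each:
  A. Ω = V·A⁻¹ = kg·m²·s⁻³·A⁻²
  B. [electrical resistance] = kg·m²·s⁻³·A⁻²
  C. [kg·m²·s⁻²·A⁻¹] / [s·A] = kg·m²·s⁻³·A⁻²
  D. [electric field strength] = kg·m·s⁻³·A⁻¹
All reduce to kg·m²·s⁻³·A⁻² except D., which is kg·m·s⁻³·A⁻¹.

D.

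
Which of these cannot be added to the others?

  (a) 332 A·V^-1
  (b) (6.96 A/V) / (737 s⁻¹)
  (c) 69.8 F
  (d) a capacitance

(a)

Reduce each to base SI dimensions:
  (a) A·V⁻¹ = A·(J·C⁻¹)⁻¹ = kg⁻¹·m⁻²·s³·A²
  (b) [kg⁻¹·m⁻²·s³·A²] / [s⁻¹] = kg⁻¹·m⁻²·s⁴·A²
  (c) F = C·V⁻¹ = kg⁻¹·m⁻²·s⁴·A²
  (d) [capacitance] = kg⁻¹·m⁻²·s⁴·A²
All reduce to kg⁻¹·m⁻²·s⁴·A² except (a), which is kg⁻¹·m⁻²·s³·A².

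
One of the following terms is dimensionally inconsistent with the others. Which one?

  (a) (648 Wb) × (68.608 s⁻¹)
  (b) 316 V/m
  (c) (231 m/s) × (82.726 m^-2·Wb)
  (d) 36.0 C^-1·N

Reduce each to base SI dimensions:
  (a) [kg·m²·s⁻²·A⁻¹] · [s⁻¹] = kg·m²·s⁻³·A⁻¹
  (b) V·m⁻¹ = J·C⁻¹·m⁻¹ = kg·m·s⁻³·A⁻¹
  (c) [m·s⁻¹] · [kg·s⁻²·A⁻¹] = kg·m·s⁻³·A⁻¹
  (d) N·C⁻¹ = kg·m·s⁻²·(s·A)⁻¹ = kg·m·s⁻³·A⁻¹
All reduce to kg·m·s⁻³·A⁻¹ except (a), which is kg·m²·s⁻³·A⁻¹.

(a)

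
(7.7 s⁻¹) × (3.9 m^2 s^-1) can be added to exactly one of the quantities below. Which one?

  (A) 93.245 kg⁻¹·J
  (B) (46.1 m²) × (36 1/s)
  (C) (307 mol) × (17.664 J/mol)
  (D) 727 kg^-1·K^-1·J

Reference: [s⁻¹] · [m²·s⁻¹] = m²·s⁻².
Each option:
  (A) J·kg⁻¹ = N·m·kg⁻¹ = m²·s⁻²  ← same
  (B) [m²] · [s⁻¹] = m²·s⁻¹
  (C) [mol] · [kg·m²·s⁻²·mol⁻¹] = kg·m²·s⁻²
  (D) J·kg⁻¹·K⁻¹ = N·m·kg⁻¹·K⁻¹ = m²·s⁻²·K⁻¹
Only (A) matches m²·s⁻².

(A)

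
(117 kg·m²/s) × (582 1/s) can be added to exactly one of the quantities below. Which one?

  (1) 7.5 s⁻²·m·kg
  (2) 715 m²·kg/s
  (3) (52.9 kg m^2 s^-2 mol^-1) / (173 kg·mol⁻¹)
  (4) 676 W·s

Reference: [kg·m²·s⁻¹] · [s⁻¹] = kg·m²·s⁻².
Each option:
  (1) kg·m·s⁻²
  (2) kg·m²·s⁻¹
  (3) [kg·m²·s⁻²·mol⁻¹] / [kg·mol⁻¹] = m²·s⁻²
  (4) W·s = J·s⁻¹·s = kg·m²·s⁻²  ← same
Only (4) matches kg·m²·s⁻².

(4)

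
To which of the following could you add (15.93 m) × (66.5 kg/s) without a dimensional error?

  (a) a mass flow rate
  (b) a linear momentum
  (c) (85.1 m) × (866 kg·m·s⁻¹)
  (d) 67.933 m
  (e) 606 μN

Reference: [m] · [kg·s⁻¹] = kg·m·s⁻¹.
Each option:
  (a) [mass flow rate] = kg·s⁻¹
  (b) [linear momentum] = kg·m·s⁻¹  ← same
  (c) [m] · [kg·m·s⁻¹] = kg·m²·s⁻¹
  (d) m
  (e) N = kg·m·s⁻²
Only (b) matches kg·m·s⁻¹.

(b)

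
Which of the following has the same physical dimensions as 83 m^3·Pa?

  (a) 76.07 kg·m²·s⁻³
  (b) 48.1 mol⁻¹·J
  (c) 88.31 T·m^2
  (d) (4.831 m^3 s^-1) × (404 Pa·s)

Reference: Pa·m³ = N·m⁻²·m³ = kg·m²·s⁻².
Each option:
  (a) kg·m²·s⁻³
  (b) J·mol⁻¹ = N·m·mol⁻¹ = kg·m²·s⁻²·mol⁻¹
  (c) T·m² = Wb·m⁻²·m² = kg·m²·s⁻²·A⁻¹
  (d) [m³·s⁻¹] · [kg·m⁻¹·s⁻¹] = kg·m²·s⁻²  ← same
Only (d) matches kg·m²·s⁻².

(d)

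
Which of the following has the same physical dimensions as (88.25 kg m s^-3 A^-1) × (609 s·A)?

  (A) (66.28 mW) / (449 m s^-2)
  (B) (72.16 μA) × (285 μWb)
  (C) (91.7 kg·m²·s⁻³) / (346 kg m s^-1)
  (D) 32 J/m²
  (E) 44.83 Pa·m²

(E)

Reference: [kg·m·s⁻³·A⁻¹] · [s·A] = kg·m·s⁻².
Each option:
  (A) [kg·m²·s⁻³] / [m·s⁻²] = kg·m·s⁻¹
  (B) [A] · [kg·m²·s⁻²·A⁻¹] = kg·m²·s⁻²
  (C) [kg·m²·s⁻³] / [kg·m·s⁻¹] = m·s⁻²
  (D) J·m⁻² = N·m·m⁻² = kg·s⁻²
  (E) Pa·m² = N·m⁻²·m² = kg·m·s⁻²  ← same
Only (E) matches kg·m·s⁻².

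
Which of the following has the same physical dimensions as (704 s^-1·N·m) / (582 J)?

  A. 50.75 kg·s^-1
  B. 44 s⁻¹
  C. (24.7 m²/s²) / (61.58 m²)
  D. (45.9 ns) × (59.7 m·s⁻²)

B.

Reference: [kg·m²·s⁻³] / [kg·m²·s⁻²] = s⁻¹.
Each option:
  A. kg·s⁻¹
  B. s⁻¹  ← same
  C. [m²·s⁻²] / [m²] = s⁻²
  D. [s] · [m·s⁻²] = m·s⁻¹
Only B. matches s⁻¹.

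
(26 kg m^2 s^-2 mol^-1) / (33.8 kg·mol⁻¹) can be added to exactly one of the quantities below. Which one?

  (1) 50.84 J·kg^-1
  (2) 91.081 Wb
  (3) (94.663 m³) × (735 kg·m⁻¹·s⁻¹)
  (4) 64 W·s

(1)

Reference: [kg·m²·s⁻²·mol⁻¹] / [kg·mol⁻¹] = m²·s⁻².
Each option:
  (1) J·kg⁻¹ = N·m·kg⁻¹ = m²·s⁻²  ← same
  (2) Wb = V·s = kg·m²·s⁻²·A⁻¹
  (3) [m³] · [kg·m⁻¹·s⁻¹] = kg·m²·s⁻¹
  (4) W·s = J·s⁻¹·s = kg·m²·s⁻²
Only (1) matches m²·s⁻².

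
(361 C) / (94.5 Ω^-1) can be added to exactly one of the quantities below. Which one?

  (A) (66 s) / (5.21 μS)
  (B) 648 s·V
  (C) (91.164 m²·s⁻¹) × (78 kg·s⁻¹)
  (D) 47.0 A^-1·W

(B)

Reference: [s·A] / [kg⁻¹·m⁻²·s³·A²] = kg·m²·s⁻²·A⁻¹.
Each option:
  (A) [s] / [kg⁻¹·m⁻²·s³·A²] = kg·m²·s⁻²·A⁻²
  (B) V·s = J·C⁻¹·s = kg·m²·s⁻²·A⁻¹  ← same
  (C) [m²·s⁻¹] · [kg·s⁻¹] = kg·m²·s⁻²
  (D) W·A⁻¹ = J·s⁻¹·A⁻¹ = kg·m²·s⁻³·A⁻¹
Only (B) matches kg·m²·s⁻²·A⁻¹.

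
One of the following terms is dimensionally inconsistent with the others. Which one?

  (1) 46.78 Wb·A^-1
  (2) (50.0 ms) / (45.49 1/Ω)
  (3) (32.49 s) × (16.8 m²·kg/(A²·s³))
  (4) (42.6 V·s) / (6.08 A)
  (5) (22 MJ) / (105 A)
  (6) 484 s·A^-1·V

(5)

Work out the base dimensions of each:
  (1) Wb·A⁻¹ = V·s·A⁻¹ = kg·m²·s⁻²·A⁻²
  (2) [s] / [kg⁻¹·m⁻²·s³·A²] = kg·m²·s⁻²·A⁻²
  (3) [s] · [kg·m²·s⁻³·A⁻²] = kg·m²·s⁻²·A⁻²
  (4) [kg·m²·s⁻²·A⁻¹] / [A] = kg·m²·s⁻²·A⁻²
  (5) [kg·m²·s⁻²] / [A] = kg·m²·s⁻²·A⁻¹
  (6) V·s·A⁻¹ = J·C⁻¹·s·A⁻¹ = kg·m²·s⁻²·A⁻²
All reduce to kg·m²·s⁻²·A⁻² except (5), which is kg·m²·s⁻²·A⁻¹.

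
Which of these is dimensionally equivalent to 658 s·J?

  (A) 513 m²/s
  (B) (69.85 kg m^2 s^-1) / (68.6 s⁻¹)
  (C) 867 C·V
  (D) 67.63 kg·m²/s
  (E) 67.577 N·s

Reference: J·s = N·m·s = kg·m²·s⁻¹.
Each option:
  (A) m²·s⁻¹
  (B) [kg·m²·s⁻¹] / [s⁻¹] = kg·m²
  (C) C·V = s·A·J·C⁻¹ = kg·m²·s⁻²
  (D) kg·m²·s⁻¹  ← same
  (E) N·s = kg·m·s⁻²·s = kg·m·s⁻¹
Only (D) matches kg·m²·s⁻¹.

(D)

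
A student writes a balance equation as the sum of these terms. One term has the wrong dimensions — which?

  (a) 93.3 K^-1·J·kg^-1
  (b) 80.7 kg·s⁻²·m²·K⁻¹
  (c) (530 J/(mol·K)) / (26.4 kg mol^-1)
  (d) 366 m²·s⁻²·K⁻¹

Dimensions:
  (a) J·kg⁻¹·K⁻¹ = N·m·kg⁻¹·K⁻¹ = m²·s⁻²·K⁻¹
  (b) kg·m²·s⁻²·K⁻¹
  (c) [kg·m²·s⁻²·K⁻¹·mol⁻¹] / [kg·mol⁻¹] = m²·s⁻²·K⁻¹
  (d) m²·s⁻²·K⁻¹
All reduce to m²·s⁻²·K⁻¹ except (b), which is kg·m²·s⁻²·K⁻¹.

(b)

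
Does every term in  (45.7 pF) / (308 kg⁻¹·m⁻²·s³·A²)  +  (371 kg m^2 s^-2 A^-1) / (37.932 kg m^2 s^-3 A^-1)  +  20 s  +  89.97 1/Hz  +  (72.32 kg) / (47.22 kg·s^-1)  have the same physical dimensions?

Expand each in SI base units:
  (45.7 pF) / (308 kg⁻¹·m⁻²·s³·A²):  [kg⁻¹·m⁻²·s⁴·A²] / [kg⁻¹·m⁻²·s³·A²] = s
  (371 kg m^2 s^-2 A^-1) / (37.932 kg m^2 s^-3 A^-1):  [kg·m²·s⁻²·A⁻¹] / [kg·m²·s⁻³·A⁻¹] = s
  20 s:  s
  89.97 1/Hz:  Hz⁻¹ = (s⁻¹)⁻¹ = s
  (72.32 kg) / (47.22 kg·s^-1):  [kg] / [kg·s⁻¹] = s
Every term reduces to s.

Yes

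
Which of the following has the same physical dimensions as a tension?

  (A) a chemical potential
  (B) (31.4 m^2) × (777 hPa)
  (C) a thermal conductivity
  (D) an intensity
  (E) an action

(B)

Reference: [tension] = kg·m·s⁻².
Each option:
  (A) [chemical potential] = kg·m²·s⁻²·mol⁻¹
  (B) [m²] · [kg·m⁻¹·s⁻²] = kg·m·s⁻²  ← same
  (C) [thermal conductivity] = kg·m·s⁻³·K⁻¹
  (D) [intensity] = kg·s⁻³
  (E) [action] = kg·m²·s⁻¹
Only (B) matches kg·m·s⁻².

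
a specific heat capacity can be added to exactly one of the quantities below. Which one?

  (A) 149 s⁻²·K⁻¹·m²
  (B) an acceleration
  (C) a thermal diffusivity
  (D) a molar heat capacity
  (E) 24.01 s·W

(A)

Reference: [specific heat capacity] = m²·s⁻²·K⁻¹.
Each option:
  (A) m²·s⁻²·K⁻¹  ← same
  (B) [acceleration] = m·s⁻²
  (C) [thermal diffusivity] = m²·s⁻¹
  (D) [molar heat capacity] = kg·m²·s⁻²·K⁻¹·mol⁻¹
  (E) W·s = J·s⁻¹·s = kg·m²·s⁻²
Only (A) matches m²·s⁻²·K⁻¹.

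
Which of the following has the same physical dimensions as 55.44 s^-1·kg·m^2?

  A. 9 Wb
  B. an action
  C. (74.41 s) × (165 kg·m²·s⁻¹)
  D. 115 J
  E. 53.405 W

B.

Reference: kg·m²·s⁻¹.
Each option:
  A. Wb = V·s = kg·m²·s⁻²·A⁻¹
  B. [action] = kg·m²·s⁻¹  ← same
  C. [s] · [kg·m²·s⁻¹] = kg·m²
  D. J = N·m = kg·m²·s⁻²
  E. W = J·s⁻¹ = kg·m²·s⁻³
Only B. matches kg·m²·s⁻¹.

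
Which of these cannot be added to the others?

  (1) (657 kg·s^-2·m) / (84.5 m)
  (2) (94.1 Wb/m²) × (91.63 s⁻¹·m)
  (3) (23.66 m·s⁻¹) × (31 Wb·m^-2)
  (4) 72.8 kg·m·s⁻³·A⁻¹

(1)

Expand each in SI base units:
  (1) [kg·m·s⁻²] / [m] = kg·s⁻²
  (2) [kg·s⁻²·A⁻¹] · [m·s⁻¹] = kg·m·s⁻³·A⁻¹
  (3) [m·s⁻¹] · [kg·s⁻²·A⁻¹] = kg·m·s⁻³·A⁻¹
  (4) kg·m·s⁻³·A⁻¹
All reduce to kg·m·s⁻³·A⁻¹ except (1), which is kg·s⁻².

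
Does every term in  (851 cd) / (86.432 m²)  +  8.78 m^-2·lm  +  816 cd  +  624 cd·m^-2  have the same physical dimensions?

In SI base units:
  (851 cd) / (86.432 m²):  [cd] / [m²] = m⁻²·cd
  8.78 m^-2·lm:  lm·m⁻² = cd·m⁻² = m⁻²·cd
  816 cd:  cd
  624 cd·m^-2:  cd·m⁻² = m⁻²·cd
The terms do not share a single dimension (cd vs m⁻²·cd).

No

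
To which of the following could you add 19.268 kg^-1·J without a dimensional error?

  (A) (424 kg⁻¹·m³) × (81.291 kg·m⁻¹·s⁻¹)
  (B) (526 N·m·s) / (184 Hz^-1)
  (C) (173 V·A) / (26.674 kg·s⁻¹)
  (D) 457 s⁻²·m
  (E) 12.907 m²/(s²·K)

(C)

Reference: J·kg⁻¹ = N·m·kg⁻¹ = m²·s⁻².
Each option:
  (A) [kg⁻¹·m³] · [kg·m⁻¹·s⁻¹] = m²·s⁻¹
  (B) [kg·m²·s⁻¹] / [s] = kg·m²·s⁻²
  (C) [kg·m²·s⁻³] / [kg·s⁻¹] = m²·s⁻²  ← same
  (D) m·s⁻²
  (E) m²·s⁻²·K⁻¹
Only (C) matches m²·s⁻².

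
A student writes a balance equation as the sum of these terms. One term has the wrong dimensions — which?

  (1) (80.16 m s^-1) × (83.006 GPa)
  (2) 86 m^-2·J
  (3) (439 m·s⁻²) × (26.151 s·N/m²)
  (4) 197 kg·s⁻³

In SI base units:
  (1) [m·s⁻¹] · [kg·m⁻¹·s⁻²] = kg·s⁻³
  (2) J·m⁻² = N·m·m⁻² = kg·s⁻²
  (3) [m·s⁻²] · [kg·m⁻¹·s⁻¹] = kg·s⁻³
  (4) kg·s⁻³
All reduce to kg·s⁻³ except (2), which is kg·s⁻².

(2)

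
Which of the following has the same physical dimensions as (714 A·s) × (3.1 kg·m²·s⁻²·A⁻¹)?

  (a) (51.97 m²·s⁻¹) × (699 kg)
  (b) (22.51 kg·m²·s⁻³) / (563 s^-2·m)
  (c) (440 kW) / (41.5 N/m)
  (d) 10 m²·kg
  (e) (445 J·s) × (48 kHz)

Reference: [s·A] · [kg·m²·s⁻²·A⁻¹] = kg·m²·s⁻¹.
Each option:
  (a) [m²·s⁻¹] · [kg] = kg·m²·s⁻¹  ← same
  (b) [kg·m²·s⁻³] / [m·s⁻²] = kg·m·s⁻¹
  (c) [kg·m²·s⁻³] / [kg·s⁻²] = m²·s⁻¹
  (d) kg·m²
  (e) [kg·m²·s⁻¹] · [s⁻¹] = kg·m²·s⁻²
Only (a) matches kg·m²·s⁻¹.

(a)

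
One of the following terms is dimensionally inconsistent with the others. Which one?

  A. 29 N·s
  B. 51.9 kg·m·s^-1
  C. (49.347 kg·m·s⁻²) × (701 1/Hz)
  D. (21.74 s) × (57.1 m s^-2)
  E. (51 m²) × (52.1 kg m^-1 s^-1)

Reduce each to base SI dimensions:
  A. N·s = kg·m·s⁻²·s = kg·m·s⁻¹
  B. kg·m·s⁻¹
  C. [kg·m·s⁻²] · [s] = kg·m·s⁻¹
  D. [s] · [m·s⁻²] = m·s⁻¹
  E. [m²] · [kg·m⁻¹·s⁻¹] = kg·m·s⁻¹
All reduce to kg·m·s⁻¹ except D., which is m·s⁻¹.

D.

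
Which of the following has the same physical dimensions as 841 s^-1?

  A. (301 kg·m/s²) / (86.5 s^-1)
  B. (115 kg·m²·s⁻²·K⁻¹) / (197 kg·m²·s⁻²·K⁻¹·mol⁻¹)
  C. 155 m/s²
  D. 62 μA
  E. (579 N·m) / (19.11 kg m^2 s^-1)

Reference: s⁻¹.
Each option:
  A. [kg·m·s⁻²] / [s⁻¹] = kg·m·s⁻¹
  B. [kg·m²·s⁻²·K⁻¹] / [kg·m²·s⁻²·K⁻¹·mol⁻¹] = mol
  C. m·s⁻²
  D. A
  E. [kg·m²·s⁻²] / [kg·m²·s⁻¹] = s⁻¹  ← same
Only E. matches s⁻¹.

E.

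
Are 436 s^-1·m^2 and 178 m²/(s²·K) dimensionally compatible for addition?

No

Expand each in SI base units:
  436 s^-1·m^2:  m²·s⁻¹
  178 m²/(s²·K):  m²·s⁻²·K⁻¹
m²·s⁻¹ ≠ m²·s⁻²·K⁻¹, so they cannot be added.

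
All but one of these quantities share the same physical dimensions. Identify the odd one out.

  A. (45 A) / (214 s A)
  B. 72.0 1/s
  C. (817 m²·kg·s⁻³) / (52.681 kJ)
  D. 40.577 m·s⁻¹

D.

Expand each in SI base units:
  A. [A] / [s·A] = s⁻¹
  B. s⁻¹
  C. [kg·m²·s⁻³] / [kg·m²·s⁻²] = s⁻¹
  D. m·s⁻¹
All reduce to s⁻¹ except D., which is m·s⁻¹.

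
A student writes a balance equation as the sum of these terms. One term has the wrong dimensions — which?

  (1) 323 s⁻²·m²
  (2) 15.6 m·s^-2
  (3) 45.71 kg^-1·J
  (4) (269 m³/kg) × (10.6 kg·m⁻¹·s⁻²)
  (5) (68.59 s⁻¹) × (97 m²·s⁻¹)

(2)

Dimensions:
  (1) m²·s⁻²
  (2) m·s⁻²
  (3) J·kg⁻¹ = N·m·kg⁻¹ = m²·s⁻²
  (4) [kg⁻¹·m³] · [kg·m⁻¹·s⁻²] = m²·s⁻²
  (5) [s⁻¹] · [m²·s⁻¹] = m²·s⁻²
All reduce to m²·s⁻² except (2), which is m·s⁻².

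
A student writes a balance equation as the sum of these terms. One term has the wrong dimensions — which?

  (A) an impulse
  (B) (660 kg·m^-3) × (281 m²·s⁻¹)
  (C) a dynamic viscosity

Expand each in SI base units:
  (A) [impulse] = kg·m·s⁻¹
  (B) [kg·m⁻³] · [m²·s⁻¹] = kg·m⁻¹·s⁻¹
  (C) [dynamic viscosity] = kg·m⁻¹·s⁻¹
All reduce to kg·m⁻¹·s⁻¹ except (A), which is kg·m·s⁻¹.

(A)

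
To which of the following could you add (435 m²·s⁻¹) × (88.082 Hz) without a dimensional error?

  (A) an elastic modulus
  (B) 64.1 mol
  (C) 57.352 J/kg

Reference: [m²·s⁻¹] · [s⁻¹] = m²·s⁻².
Each option:
  (A) [elastic modulus] = kg·m⁻¹·s⁻²
  (B) mol
  (C) J·kg⁻¹ = N·m·kg⁻¹ = m²·s⁻²  ← same
Only (C) matches m²·s⁻².

(C)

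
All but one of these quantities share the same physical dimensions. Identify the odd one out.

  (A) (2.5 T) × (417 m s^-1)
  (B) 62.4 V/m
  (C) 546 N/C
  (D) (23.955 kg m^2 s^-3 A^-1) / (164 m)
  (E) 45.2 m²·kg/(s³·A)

(E)

Expand each in SI base units:
  (A) [kg·s⁻²·A⁻¹] · [m·s⁻¹] = kg·m·s⁻³·A⁻¹
  (B) V·m⁻¹ = J·C⁻¹·m⁻¹ = kg·m·s⁻³·A⁻¹
  (C) N·C⁻¹ = kg·m·s⁻²·(s·A)⁻¹ = kg·m·s⁻³·A⁻¹
  (D) [kg·m²·s⁻³·A⁻¹] / [m] = kg·m·s⁻³·A⁻¹
  (E) kg·m²·s⁻³·A⁻¹
All reduce to kg·m·s⁻³·A⁻¹ except (E), which is kg·m²·s⁻³·A⁻¹.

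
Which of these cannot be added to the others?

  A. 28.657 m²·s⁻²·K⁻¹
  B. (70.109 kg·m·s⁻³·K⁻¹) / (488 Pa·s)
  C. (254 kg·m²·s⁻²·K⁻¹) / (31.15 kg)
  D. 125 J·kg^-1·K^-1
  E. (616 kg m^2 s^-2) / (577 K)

E.

Reduce each to base SI dimensions:
  A. m²·s⁻²·K⁻¹
  B. [kg·m·s⁻³·K⁻¹] / [kg·m⁻¹·s⁻¹] = m²·s⁻²·K⁻¹
  C. [kg·m²·s⁻²·K⁻¹] / [kg] = m²·s⁻²·K⁻¹
  D. J·kg⁻¹·K⁻¹ = N·m·kg⁻¹·K⁻¹ = m²·s⁻²·K⁻¹
  E. [kg·m²·s⁻²] / [K] = kg·m²·s⁻²·K⁻¹
All reduce to m²·s⁻²·K⁻¹ except E., which is kg·m²·s⁻²·K⁻¹.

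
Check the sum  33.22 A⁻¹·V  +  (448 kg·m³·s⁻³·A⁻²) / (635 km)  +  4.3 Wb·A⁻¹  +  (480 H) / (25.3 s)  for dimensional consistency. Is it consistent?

Work out the base dimensions of each:
  33.22 A⁻¹·V:  V·A⁻¹ = J·C⁻¹·A⁻¹ = kg·m²·s⁻³·A⁻²
  (448 kg·m³·s⁻³·A⁻²) / (635 km):  [kg·m³·s⁻³·A⁻²] / [m] = kg·m²·s⁻³·A⁻²
  4.3 Wb·A⁻¹:  Wb·A⁻¹ = V·s·A⁻¹ = kg·m²·s⁻²·A⁻²
  (480 H) / (25.3 s):  [kg·m²·s⁻²·A⁻²] / [s] = kg·m²·s⁻³·A⁻²
The terms do not share a single dimension (kg·m²·s⁻²·A⁻² vs kg·m²·s⁻³·A⁻²).

No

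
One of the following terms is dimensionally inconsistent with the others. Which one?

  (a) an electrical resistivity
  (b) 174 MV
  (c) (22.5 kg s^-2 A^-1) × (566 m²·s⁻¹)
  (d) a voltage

(a)

Dimensions:
  (a) [electrical resistivity] = kg·m³·s⁻³·A⁻²
  (b) V = J·C⁻¹ = kg·m²·s⁻³·A⁻¹
  (c) [kg·s⁻²·A⁻¹] · [m²·s⁻¹] = kg·m²·s⁻³·A⁻¹
  (d) [voltage] = kg·m²·s⁻³·A⁻¹
All reduce to kg·m²·s⁻³·A⁻¹ except (a), which is kg·m³·s⁻³·A⁻².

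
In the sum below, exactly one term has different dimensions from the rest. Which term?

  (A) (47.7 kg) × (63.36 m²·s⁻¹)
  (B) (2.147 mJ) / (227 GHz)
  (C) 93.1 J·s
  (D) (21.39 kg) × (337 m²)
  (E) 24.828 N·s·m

Reduce each to base SI dimensions:
  (A) [kg] · [m²·s⁻¹] = kg·m²·s⁻¹
  (B) [kg·m²·s⁻²] / [s⁻¹] = kg·m²·s⁻¹
  (C) J·s = N·m·s = kg·m²·s⁻¹
  (D) [kg] · [m²] = kg·m²
  (E) N·m·s = kg·m·s⁻²·m·s = kg·m²·s⁻¹
All reduce to kg·m²·s⁻¹ except (D), which is kg·m².

(D)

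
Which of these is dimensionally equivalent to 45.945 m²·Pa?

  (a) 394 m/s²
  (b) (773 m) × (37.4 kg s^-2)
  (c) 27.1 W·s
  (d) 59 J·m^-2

(b)

Reference: Pa·m² = N·m⁻²·m² = kg·m·s⁻².
Each option:
  (a) m·s⁻²
  (b) [m] · [kg·s⁻²] = kg·m·s⁻²  ← same
  (c) W·s = J·s⁻¹·s = kg·m²·s⁻²
  (d) J·m⁻² = N·m·m⁻² = kg·s⁻²
Only (b) matches kg·m·s⁻².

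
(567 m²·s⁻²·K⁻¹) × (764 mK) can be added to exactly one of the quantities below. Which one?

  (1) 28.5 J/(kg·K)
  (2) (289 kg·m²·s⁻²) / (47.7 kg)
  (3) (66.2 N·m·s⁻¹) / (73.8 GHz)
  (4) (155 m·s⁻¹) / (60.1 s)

Reference: [m²·s⁻²·K⁻¹] · [K] = m²·s⁻².
Each option:
  (1) J·kg⁻¹·K⁻¹ = N·m·kg⁻¹·K⁻¹ = m²·s⁻²·K⁻¹
  (2) [kg·m²·s⁻²] / [kg] = m²·s⁻²  ← same
  (3) [kg·m²·s⁻³] / [s⁻¹] = kg·m²·s⁻²
  (4) [m·s⁻¹] / [s] = m·s⁻²
Only (2) matches m²·s⁻².

(2)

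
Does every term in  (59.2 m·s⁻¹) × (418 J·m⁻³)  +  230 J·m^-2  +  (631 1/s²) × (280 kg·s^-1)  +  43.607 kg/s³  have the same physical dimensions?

No

Expand each in SI base units:
  (59.2 m·s⁻¹) × (418 J·m⁻³):  [m·s⁻¹] · [kg·m⁻¹·s⁻²] = kg·s⁻³
  230 J·m^-2:  J·m⁻² = N·m·m⁻² = kg·s⁻²
  (631 1/s²) × (280 kg·s^-1):  [s⁻²] · [kg·s⁻¹] = kg·s⁻³
  43.607 kg/s³:  kg·s⁻³
The terms do not share a single dimension (kg·s⁻² vs kg·s⁻³).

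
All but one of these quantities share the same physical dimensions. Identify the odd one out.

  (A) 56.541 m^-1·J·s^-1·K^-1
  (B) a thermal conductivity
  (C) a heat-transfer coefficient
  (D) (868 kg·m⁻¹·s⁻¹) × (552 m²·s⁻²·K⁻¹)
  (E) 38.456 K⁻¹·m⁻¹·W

Dimensions:
  (A) J·s⁻¹·m⁻¹·K⁻¹ = N·m·s⁻¹·m⁻¹·K⁻¹ = kg·m·s⁻³·K⁻¹
  (B) [thermal conductivity] = kg·m·s⁻³·K⁻¹
  (C) [heat-transfer coefficient] = kg·s⁻³·K⁻¹
  (D) [kg·m⁻¹·s⁻¹] · [m²·s⁻²·K⁻¹] = kg·m·s⁻³·K⁻¹
  (E) W·m⁻¹·K⁻¹ = J·s⁻¹·m⁻¹·K⁻¹ = kg·m·s⁻³·K⁻¹
All reduce to kg·m·s⁻³·K⁻¹ except (C), which is kg·s⁻³·K⁻¹.

(C)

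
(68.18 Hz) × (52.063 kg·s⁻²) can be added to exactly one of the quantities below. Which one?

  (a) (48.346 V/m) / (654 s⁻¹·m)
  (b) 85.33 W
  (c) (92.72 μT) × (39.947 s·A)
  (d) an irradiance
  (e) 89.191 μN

(d)

Reference: [s⁻¹] · [kg·s⁻²] = kg·s⁻³.
Each option:
  (a) [kg·m·s⁻³·A⁻¹] / [m·s⁻¹] = kg·s⁻²·A⁻¹
  (b) W = J·s⁻¹ = kg·m²·s⁻³
  (c) [kg·s⁻²·A⁻¹] · [s·A] = kg·s⁻¹
  (d) [irradiance] = kg·s⁻³  ← same
  (e) N = kg·m·s⁻²
Only (d) matches kg·s⁻³.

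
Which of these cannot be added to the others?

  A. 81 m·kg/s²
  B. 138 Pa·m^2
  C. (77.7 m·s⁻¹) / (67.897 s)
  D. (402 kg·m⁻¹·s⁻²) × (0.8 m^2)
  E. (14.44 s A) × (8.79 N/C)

Reduce each to base SI dimensions:
  A. kg·m·s⁻²
  B. Pa·m² = N·m⁻²·m² = kg·m·s⁻²
  C. [m·s⁻¹] / [s] = m·s⁻²
  D. [kg·m⁻¹·s⁻²] · [m²] = kg·m·s⁻²
  E. [s·A] · [kg·m·s⁻³·A⁻¹] = kg·m·s⁻²
All reduce to kg·m·s⁻² except C., which is m·s⁻².

C.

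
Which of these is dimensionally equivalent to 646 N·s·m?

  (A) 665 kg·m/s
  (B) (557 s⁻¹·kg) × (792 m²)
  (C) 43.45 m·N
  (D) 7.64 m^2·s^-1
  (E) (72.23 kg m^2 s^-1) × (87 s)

Reference: N·m·s = kg·m·s⁻²·m·s = kg·m²·s⁻¹.
Each option:
  (A) kg·m·s⁻¹
  (B) [kg·s⁻¹] · [m²] = kg·m²·s⁻¹  ← same
  (C) N·m = kg·m·s⁻²·m = kg·m²·s⁻²
  (D) m²·s⁻¹
  (E) [kg·m²·s⁻¹] · [s] = kg·m²
Only (B) matches kg·m²·s⁻¹.

(B)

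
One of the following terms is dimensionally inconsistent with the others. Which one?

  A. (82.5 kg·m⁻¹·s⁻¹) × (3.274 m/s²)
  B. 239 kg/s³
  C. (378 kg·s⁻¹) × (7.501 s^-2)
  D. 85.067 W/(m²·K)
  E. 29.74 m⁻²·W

D.

Expand each in SI base units:
  A. [kg·m⁻¹·s⁻¹] · [m·s⁻²] = kg·s⁻³
  B. kg·s⁻³
  C. [kg·s⁻¹] · [s⁻²] = kg·s⁻³
  D. W·m⁻²·K⁻¹ = J·s⁻¹·m⁻²·K⁻¹ = kg·s⁻³·K⁻¹
  E. W·m⁻² = J·s⁻¹·m⁻² = kg·s⁻³
All reduce to kg·s⁻³ except D., which is kg·s⁻³·K⁻¹.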